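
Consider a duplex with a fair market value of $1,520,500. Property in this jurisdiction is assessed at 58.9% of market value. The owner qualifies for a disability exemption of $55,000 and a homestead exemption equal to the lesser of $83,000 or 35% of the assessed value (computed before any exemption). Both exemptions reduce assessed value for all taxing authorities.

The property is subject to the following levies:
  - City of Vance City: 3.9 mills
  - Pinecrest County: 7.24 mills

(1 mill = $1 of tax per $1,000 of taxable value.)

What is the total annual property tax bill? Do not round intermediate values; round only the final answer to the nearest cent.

Assessed value = $1,520,500 × 0.589 = $895,574.5
Homestead exemption = min($83,000, 35% × $895,574.5) = min($83,000, $313,451.075) = $83,000 (dollar cap binds)
Taxable value = $895,574.5 − $55,000 − $83,000 = $757,574.5
City of Vance City: $757,574.5 × 0.0039 = $2,954.54055
Pinecrest County: $757,574.5 × 0.00724 = $5,484.83938
Total = $8,439.37993

$8,439.38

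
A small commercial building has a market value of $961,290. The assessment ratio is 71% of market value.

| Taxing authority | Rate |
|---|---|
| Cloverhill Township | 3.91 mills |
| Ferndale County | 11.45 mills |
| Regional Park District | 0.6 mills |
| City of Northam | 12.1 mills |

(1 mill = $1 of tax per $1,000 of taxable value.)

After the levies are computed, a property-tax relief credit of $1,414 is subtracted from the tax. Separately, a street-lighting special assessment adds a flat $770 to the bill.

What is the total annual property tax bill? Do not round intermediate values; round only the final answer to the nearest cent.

Assessed value = $961,290 × 0.71 = $682,515.9
Cloverhill Township: $682,515.9 × 0.00391 = $2,668.637169
Ferndale County: $682,515.9 × 0.01145 = $7,814.807055
Regional Park District: $682,515.9 × 0.0006 = $409.50954
City of Northam: $682,515.9 × 0.0121 = $8,258.44239
Levies subtotal = $19,151.396154
After credit = $19,151.396154 − $1,414 = $17,737.396154
Total = $17,737.396154 + $770 = $18,507.396154

$18,507.40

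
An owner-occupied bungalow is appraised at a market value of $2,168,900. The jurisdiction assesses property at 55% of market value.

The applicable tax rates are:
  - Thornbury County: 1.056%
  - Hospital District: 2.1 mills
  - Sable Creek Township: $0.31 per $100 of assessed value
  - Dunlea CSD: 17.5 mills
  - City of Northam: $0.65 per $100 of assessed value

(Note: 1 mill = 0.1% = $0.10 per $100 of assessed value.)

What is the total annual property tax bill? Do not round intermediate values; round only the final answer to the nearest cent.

$47,429.51

Assessed value = $2,168,900 × 0.55 = $1,192,895
Thornbury County: $1,192,895 × 0.01056 = $12,596.9712
Hospital District: $1,192,895 × 0.0021 = $2,505.0795
Sable Creek Township: $1,192,895 × 0.0031 = $3,697.9745
Dunlea CSD: $1,192,895 × 0.0175 = $20,875.6625
City of Northam: $1,192,895 × 0.0065 = $7,753.8175
Total = $47,429.5052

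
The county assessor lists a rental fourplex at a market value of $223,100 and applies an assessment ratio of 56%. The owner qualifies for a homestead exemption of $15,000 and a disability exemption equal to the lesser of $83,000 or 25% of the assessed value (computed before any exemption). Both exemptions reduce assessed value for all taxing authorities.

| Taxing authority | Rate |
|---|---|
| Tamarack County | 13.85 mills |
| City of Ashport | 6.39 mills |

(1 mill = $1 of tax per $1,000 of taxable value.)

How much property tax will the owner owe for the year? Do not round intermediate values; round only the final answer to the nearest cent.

Assessed value = $223,100 × 0.56 = $124,936
Disability exemption = min($83,000, 25% × $124,936) = min($83,000, $31,234) = $31,234 (percentage binds)
Taxable value = $124,936 − $15,000 − $31,234 = $78,702
Tamarack County: $78,702 × 0.01385 = $1,090.0227
City of Ashport: $78,702 × 0.00639 = $502.90578
Total = $1,592.92848

$1,592.93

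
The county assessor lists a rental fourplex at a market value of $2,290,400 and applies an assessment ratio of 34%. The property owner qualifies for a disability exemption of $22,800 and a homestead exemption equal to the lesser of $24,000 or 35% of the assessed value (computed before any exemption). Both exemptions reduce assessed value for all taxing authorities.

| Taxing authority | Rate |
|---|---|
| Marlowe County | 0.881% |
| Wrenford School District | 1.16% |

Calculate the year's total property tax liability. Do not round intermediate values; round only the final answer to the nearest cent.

$14,938.81

Assessed value = $2,290,400 × 0.34 = $778,736
Homestead exemption = min($24,000, 35% × $778,736) = min($24,000, $272,557.6) = $24,000 (dollar cap binds)
Taxable value = $778,736 − $22,800 − $24,000 = $731,936
Marlowe County: $731,936 × 0.00881 = $6,448.35616
Wrenford School District: $731,936 × 0.0116 = $8,490.4576
Total = $14,938.81376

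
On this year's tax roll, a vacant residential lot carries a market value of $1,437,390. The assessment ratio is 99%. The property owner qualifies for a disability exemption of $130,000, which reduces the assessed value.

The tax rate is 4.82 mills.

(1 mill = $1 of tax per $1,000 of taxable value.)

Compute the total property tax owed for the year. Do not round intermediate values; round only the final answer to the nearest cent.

Assessed value = $1,437,390 × 0.99 = $1,423,016.1
Taxable value = $1,423,016.1 − $130,000 = $1,293,016.1
Tax = $1,293,016.1 × 0.00482 = $6,232.337602

$6,232.34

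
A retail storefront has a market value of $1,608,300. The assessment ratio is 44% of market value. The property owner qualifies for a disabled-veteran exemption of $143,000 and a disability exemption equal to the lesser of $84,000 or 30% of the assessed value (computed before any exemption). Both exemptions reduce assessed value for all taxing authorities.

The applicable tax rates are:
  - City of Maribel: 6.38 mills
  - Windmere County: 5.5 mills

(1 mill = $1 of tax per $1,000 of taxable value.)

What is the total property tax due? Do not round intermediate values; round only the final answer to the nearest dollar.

Assessed value = $1,608,300 × 0.44 = $707,652
Disability exemption = min($84,000, 30% × $707,652) = min($84,000, $212,295.6) = $84,000 (dollar cap binds)
Taxable value = $707,652 − $143,000 − $84,000 = $480,652
City of Maribel: $480,652 × 0.00638 = $3,066.55976
Windmere County: $480,652 × 0.0055 = $2,643.586
Total = $5,710.14576

$5,710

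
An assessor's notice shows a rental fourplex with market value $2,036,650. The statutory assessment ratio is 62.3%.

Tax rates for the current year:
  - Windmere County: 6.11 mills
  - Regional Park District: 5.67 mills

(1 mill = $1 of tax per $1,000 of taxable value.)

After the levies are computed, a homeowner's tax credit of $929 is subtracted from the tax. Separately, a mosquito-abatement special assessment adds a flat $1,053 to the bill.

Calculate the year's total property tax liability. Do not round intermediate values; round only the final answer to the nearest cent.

Assessed value = $2,036,650 × 0.623 = $1,268,832.95
Windmere County: $1,268,832.95 × 0.00611 = $7,752.5693245
Regional Park District: $1,268,832.95 × 0.00567 = $7,194.2828265
Levies subtotal = $14,946.852151
After credit = $14,946.852151 − $929 = $14,017.852151
Total = $14,017.852151 + $1,053 = $15,070.852151

$15,070.85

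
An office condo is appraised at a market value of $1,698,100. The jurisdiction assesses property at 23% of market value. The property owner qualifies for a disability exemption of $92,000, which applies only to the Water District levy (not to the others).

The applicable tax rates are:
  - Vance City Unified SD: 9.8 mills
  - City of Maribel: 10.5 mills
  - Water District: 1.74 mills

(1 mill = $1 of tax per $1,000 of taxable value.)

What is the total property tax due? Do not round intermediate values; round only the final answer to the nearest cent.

$8,447.93

Assessed value = $1,698,100 × 0.23 = $390,563
Vance City Unified SD: $390,563 × 0.0098 = $3,827.5174
City of Maribel: $390,563 × 0.0105 = $4,100.9115
Water District: ($390,563 − $92,000) × 0.00174 = $298,563 × 0.00174 = $519.49962
Total = $8,447.92852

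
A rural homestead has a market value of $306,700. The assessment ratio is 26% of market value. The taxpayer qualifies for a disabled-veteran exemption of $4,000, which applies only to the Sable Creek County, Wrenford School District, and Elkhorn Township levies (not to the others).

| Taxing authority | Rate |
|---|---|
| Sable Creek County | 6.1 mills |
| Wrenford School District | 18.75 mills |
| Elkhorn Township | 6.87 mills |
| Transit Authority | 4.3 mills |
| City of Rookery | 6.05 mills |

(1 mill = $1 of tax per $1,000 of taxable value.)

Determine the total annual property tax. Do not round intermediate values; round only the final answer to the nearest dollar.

Assessed value = $306,700 × 0.26 = $79,742
Sable Creek County: ($79,742 − $4,000) × 0.0061 = $75,742 × 0.0061 = $462.0262
Wrenford School District: ($79,742 − $4,000) × 0.01875 = $75,742 × 0.01875 = $1,420.1625
Elkhorn Township: ($79,742 − $4,000) × 0.00687 = $75,742 × 0.00687 = $520.34754
Transit Authority: $79,742 × 0.0043 = $342.8906
City of Rookery: $79,742 × 0.00605 = $482.4391
Total = $3,227.86594

$3,228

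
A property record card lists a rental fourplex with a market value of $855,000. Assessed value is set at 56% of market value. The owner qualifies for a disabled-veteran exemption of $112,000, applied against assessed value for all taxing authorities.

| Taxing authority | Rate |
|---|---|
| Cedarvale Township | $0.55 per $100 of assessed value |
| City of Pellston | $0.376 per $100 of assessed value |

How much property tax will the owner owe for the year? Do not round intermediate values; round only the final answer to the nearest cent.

$3,396.57

Assessed value = $855,000 × 0.56 = $478,800
Taxable value = $478,800 − $112,000 = $366,800
Cedarvale Township: $366,800 × 0.0055 = $2,017.4
City of Pellston: $366,800 × 0.00376 = $1,379.168
Total = $2,017.4 + $1,379.168 = $3,396.568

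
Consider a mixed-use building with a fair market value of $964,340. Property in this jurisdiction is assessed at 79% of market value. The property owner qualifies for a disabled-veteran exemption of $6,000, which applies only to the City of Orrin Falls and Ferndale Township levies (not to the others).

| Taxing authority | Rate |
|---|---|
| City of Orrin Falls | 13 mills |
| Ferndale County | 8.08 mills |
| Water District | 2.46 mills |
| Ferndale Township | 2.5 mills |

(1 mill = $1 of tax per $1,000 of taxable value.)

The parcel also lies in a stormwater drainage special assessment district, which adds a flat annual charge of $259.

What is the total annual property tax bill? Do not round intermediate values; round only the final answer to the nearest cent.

Assessed value = $964,340 × 0.79 = $761,828.6
City of Orrin Falls: ($761,828.6 − $6,000) × 0.013 = $755,828.6 × 0.013 = $9,825.7718
Ferndale County: $761,828.6 × 0.00808 = $6,155.575088
Water District: $761,828.6 × 0.00246 = $1,874.098356
Ferndale Township: ($761,828.6 − $6,000) × 0.0025 = $755,828.6 × 0.0025 = $1,889.5715
Levies subtotal = $19,745.016744
Total = $19,745.016744 + $259 = $20,004.016744

$20,004.02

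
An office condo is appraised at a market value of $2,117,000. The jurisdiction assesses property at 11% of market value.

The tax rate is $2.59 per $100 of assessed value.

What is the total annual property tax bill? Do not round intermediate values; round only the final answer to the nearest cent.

$6,031.33

Assessed value = $2,117,000 × 0.11 = $232,870
Tax = $232,870 × 0.0259 = $6,031.333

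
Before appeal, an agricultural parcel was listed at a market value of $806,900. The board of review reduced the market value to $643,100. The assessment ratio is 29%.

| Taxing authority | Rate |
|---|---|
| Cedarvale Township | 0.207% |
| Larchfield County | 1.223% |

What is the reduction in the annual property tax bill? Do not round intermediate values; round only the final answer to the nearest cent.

Old assessed value = $806,900 × 0.29 = $234,001
New assessed value = $643,100 × 0.29 = $186,499
Combined rate = 0.00207 + 0.01223 = 0.0143
Old tax = $234,001 × 0.0143 = $3,346.2143
New tax = $186,499 × 0.0143 = $2,666.9357
Reduction = $3,346.2143 − $2,666.9357 = $679.2786

$679.28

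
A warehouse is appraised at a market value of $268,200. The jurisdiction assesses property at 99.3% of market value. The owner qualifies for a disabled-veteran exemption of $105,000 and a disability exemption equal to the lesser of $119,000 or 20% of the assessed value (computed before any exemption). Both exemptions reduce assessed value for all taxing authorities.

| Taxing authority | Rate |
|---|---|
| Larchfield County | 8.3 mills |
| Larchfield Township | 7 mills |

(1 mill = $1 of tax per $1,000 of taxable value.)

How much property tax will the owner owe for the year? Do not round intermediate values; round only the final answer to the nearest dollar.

$1,653

Assessed value = $268,200 × 0.993 = $266,322.6
Disability exemption = min($119,000, 20% × $266,322.6) = min($119,000, $53,264.52) = $53,264.52 (percentage binds)
Taxable value = $266,322.6 − $105,000 − $53,264.52 = $108,058.08
Larchfield County: $108,058.08 × 0.0083 = $896.882064
Larchfield Township: $108,058.08 × 0.007 = $756.40656
Total = $1,653.288624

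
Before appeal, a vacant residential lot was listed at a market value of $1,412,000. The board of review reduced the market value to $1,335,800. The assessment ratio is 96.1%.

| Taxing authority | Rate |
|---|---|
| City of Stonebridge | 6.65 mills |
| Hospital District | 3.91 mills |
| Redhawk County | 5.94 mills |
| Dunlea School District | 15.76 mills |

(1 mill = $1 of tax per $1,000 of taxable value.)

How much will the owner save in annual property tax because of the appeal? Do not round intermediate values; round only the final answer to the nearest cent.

$2,362.34

Old assessed value = $1,412,000 × 0.961 = $1,356,932
New assessed value = $1,335,800 × 0.961 = $1,283,703.8
Combined rate = 0.00665 + 0.00391 + 0.00594 + 0.01576 = 0.03226
Old tax = $1,356,932 × 0.03226 = $43,774.62632
New tax = $1,283,703.8 × 0.03226 = $41,412.284588
Reduction = $43,774.62632 − $41,412.284588 = $2,362.341732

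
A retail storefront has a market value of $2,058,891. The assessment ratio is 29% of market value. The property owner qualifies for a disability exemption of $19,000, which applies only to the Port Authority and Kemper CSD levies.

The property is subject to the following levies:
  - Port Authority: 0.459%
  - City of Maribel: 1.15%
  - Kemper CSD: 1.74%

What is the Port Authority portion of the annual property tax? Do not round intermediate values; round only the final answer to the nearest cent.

$2,653.38

Assessed value = $2,058,891 × 0.29 = $597,078.39
Port Authority taxable value = $597,078.39 − $19,000 = $578,078.39
Port Authority levy = $578,078.39 × 0.00459 = $2,653.3798101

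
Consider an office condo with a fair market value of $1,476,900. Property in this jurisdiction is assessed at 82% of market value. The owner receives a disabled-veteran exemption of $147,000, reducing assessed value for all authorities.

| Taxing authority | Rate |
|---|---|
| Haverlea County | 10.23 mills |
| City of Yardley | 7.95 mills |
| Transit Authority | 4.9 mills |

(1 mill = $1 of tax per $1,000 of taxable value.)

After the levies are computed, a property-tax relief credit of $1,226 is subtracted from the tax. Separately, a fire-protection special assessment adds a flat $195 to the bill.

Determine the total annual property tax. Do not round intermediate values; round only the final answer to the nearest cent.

Assessed value = $1,476,900 × 0.82 = $1,211,058
Taxable value = $1,211,058 − $147,000 = $1,064,058
Haverlea County: $1,064,058 × 0.01023 = $10,885.31334
City of Yardley: $1,064,058 × 0.00795 = $8,459.2611
Transit Authority: $1,064,058 × 0.0049 = $5,213.8842
Levies subtotal = $24,558.45864
After credit = $24,558.45864 − $1,226 = $23,332.45864
Total = $23,332.45864 + $195 = $23,527.45864

$23,527.46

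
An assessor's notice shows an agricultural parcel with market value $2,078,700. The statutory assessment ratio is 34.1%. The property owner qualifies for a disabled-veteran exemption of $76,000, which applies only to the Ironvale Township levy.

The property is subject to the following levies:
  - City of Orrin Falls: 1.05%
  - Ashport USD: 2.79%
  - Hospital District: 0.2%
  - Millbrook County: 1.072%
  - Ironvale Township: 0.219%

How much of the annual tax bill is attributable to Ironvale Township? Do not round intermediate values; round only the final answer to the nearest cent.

Assessed value = $2,078,700 × 0.341 = $708,836.7
Ironvale Township taxable value = $708,836.7 − $76,000 = $632,836.7
Ironvale Township levy = $632,836.7 × 0.00219 = $1,385.912373

$1,385.91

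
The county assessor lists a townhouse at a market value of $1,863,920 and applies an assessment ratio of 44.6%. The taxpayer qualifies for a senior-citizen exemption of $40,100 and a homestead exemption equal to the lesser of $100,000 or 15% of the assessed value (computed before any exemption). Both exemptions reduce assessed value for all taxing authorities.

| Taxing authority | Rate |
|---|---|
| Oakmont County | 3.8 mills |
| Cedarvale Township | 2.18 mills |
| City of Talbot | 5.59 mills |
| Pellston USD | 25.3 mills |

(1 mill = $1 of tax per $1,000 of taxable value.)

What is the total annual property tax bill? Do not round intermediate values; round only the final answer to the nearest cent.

Assessed value = $1,863,920 × 0.446 = $831,308.32
Homestead exemption = min($100,000, 15% × $831,308.32) = min($100,000, $124,696.248) = $100,000 (dollar cap binds)
Taxable value = $831,308.32 − $40,100 − $100,000 = $691,208.32
Oakmont County: $691,208.32 × 0.0038 = $2,626.591616
Cedarvale Township: $691,208.32 × 0.00218 = $1,506.8341376
City of Talbot: $691,208.32 × 0.00559 = $3,863.8545088
Pellston USD: $691,208.32 × 0.0253 = $17,487.570496
Total = $25,484.8507584

$25,484.85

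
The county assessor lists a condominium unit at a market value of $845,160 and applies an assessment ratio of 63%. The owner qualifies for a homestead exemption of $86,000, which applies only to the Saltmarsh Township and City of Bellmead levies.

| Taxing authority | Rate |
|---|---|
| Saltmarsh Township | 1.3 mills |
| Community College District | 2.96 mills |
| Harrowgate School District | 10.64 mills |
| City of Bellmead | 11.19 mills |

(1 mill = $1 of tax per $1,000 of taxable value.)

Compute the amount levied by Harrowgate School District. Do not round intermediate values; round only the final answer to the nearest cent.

Assessed value = $845,160 × 0.63 = $532,450.8
Harrowgate School District taxable value = $532,450.8 (exemption does not apply)
Harrowgate School District levy = $532,450.8 × 0.01064 = $5,665.276512

$5,665.28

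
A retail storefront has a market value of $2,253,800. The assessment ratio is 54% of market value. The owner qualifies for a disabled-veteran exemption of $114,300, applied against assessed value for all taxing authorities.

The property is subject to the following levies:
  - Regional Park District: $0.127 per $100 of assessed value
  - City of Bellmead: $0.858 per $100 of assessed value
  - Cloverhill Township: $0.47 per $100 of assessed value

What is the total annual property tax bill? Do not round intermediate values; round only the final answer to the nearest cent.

$16,045.04

Assessed value = $2,253,800 × 0.54 = $1,217,052
Taxable value = $1,217,052 − $114,300 = $1,102,752
Regional Park District: $1,102,752 × 0.00127 = $1,400.49504
City of Bellmead: $1,102,752 × 0.00858 = $9,461.61216
Cloverhill Township: $1,102,752 × 0.0047 = $5,182.9344
Total = $1,400.49504 + $9,461.61216 + $5,182.9344 = $16,045.0416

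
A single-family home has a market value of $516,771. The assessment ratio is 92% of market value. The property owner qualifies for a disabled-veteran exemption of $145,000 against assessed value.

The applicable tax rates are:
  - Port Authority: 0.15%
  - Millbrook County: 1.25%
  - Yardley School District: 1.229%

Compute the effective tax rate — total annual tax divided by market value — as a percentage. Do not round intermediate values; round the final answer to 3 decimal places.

1.681%

Assessed value = $516,771 × 0.92 = $475,429.32
Taxable value = $475,429.32 − $145,000 = $330,429.32
Port Authority: $330,429.32 × 0.0015 = $495.64398
Millbrook County: $330,429.32 × 0.0125 = $4,130.3665
Yardley School District: $330,429.32 × 0.01229 = $4,060.9763428
Total tax = $8,686.9868228
Effective rate = $8,686.9868228 ÷ $516,771 = 1.681% of market value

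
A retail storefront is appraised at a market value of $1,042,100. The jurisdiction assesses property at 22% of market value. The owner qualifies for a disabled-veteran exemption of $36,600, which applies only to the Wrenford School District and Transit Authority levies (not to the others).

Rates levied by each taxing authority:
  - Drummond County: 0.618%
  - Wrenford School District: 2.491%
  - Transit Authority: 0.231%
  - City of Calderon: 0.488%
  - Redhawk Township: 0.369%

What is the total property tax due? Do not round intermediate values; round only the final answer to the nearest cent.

$8,625.87

Assessed value = $1,042,100 × 0.22 = $229,262
Drummond County: $229,262 × 0.00618 = $1,416.83916
Wrenford School District: ($229,262 − $36,600) × 0.02491 = $192,662 × 0.02491 = $4,799.21042
Transit Authority: ($229,262 − $36,600) × 0.00231 = $192,662 × 0.00231 = $445.04922
City of Calderon: $229,262 × 0.00488 = $1,118.79856
Redhawk Township: $229,262 × 0.00369 = $845.97678
Total = $8,625.87414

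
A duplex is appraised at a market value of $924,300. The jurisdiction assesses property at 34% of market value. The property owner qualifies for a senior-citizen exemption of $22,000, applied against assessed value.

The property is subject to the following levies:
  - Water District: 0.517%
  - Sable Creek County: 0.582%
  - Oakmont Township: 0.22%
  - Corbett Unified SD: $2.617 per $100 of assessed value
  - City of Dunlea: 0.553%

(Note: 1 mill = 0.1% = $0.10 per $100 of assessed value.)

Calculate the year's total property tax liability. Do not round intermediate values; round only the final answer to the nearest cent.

Assessed value = $924,300 × 0.34 = $314,262
Taxable value = $314,262 − $22,000 = $292,262
Water District: $292,262 × 0.00517 = $1,510.99454
Sable Creek County: $292,262 × 0.00582 = $1,700.96484
Oakmont Township: $292,262 × 0.0022 = $642.9764
Corbett Unified SD: $292,262 × 0.02617 = $7,648.49654
City of Dunlea: $292,262 × 0.00553 = $1,616.20886
Total = $13,119.64118

$13,119.64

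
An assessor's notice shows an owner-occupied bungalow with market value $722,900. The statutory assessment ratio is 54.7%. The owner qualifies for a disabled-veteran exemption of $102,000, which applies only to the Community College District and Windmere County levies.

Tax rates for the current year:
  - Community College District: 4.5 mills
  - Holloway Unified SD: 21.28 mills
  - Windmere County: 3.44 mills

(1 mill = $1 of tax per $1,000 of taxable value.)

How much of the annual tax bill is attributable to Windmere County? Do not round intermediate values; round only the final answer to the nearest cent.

Assessed value = $722,900 × 0.547 = $395,426.3
Windmere County taxable value = $395,426.3 − $102,000 = $293,426.3
Windmere County levy = $293,426.3 × 0.00344 = $1,009.386472

$1,009.39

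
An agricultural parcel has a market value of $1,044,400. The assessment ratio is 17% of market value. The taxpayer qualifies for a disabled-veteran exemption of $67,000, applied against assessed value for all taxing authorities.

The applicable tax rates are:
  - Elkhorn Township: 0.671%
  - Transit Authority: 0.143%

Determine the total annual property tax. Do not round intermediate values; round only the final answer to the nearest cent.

Assessed value = $1,044,400 × 0.17 = $177,548
Taxable value = $177,548 − $67,000 = $110,548
Elkhorn Township: $110,548 × 0.00671 = $741.77708
Transit Authority: $110,548 × 0.00143 = $158.08364
Total = $741.77708 + $158.08364 = $899.86072

$899.86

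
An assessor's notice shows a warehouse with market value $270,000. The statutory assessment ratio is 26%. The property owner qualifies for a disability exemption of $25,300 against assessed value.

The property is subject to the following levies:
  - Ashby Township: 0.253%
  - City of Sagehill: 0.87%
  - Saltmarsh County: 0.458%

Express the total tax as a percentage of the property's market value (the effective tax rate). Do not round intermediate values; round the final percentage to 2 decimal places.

Assessed value = $270,000 × 0.26 = $70,200
Taxable value = $70,200 − $25,300 = $44,900
Ashby Township: $44,900 × 0.00253 = $113.597
City of Sagehill: $44,900 × 0.0087 = $390.63
Saltmarsh County: $44,900 × 0.00458 = $205.642
Total tax = $709.869
Effective rate = $709.869 ÷ $270,000 = 0.26% of market value

0.26%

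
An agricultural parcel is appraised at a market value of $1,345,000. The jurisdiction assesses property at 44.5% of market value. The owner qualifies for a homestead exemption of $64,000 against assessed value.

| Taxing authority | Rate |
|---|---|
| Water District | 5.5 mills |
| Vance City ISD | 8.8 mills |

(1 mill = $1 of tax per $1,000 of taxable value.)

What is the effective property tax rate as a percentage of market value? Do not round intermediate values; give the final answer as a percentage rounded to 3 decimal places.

Assessed value = $1,345,000 × 0.445 = $598,525
Taxable value = $598,525 − $64,000 = $534,525
Water District: $534,525 × 0.0055 = $2,939.8875
Vance City ISD: $534,525 × 0.0088 = $4,703.82
Total tax = $7,643.7075
Effective rate = $7,643.7075 ÷ $1,345,000 = 0.568% of market value

0.568%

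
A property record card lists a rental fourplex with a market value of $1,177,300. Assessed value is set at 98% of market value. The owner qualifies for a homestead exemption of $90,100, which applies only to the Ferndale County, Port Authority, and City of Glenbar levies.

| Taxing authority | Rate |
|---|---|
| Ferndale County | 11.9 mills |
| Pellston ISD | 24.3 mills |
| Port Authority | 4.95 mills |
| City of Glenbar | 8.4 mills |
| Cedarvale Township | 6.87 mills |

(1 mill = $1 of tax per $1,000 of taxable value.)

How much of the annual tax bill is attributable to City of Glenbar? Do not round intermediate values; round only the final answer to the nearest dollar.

$8,935

Assessed value = $1,177,300 × 0.98 = $1,153,754
City of Glenbar taxable value = $1,153,754 − $90,100 = $1,063,654
City of Glenbar levy = $1,063,654 × 0.0084 = $8,934.6936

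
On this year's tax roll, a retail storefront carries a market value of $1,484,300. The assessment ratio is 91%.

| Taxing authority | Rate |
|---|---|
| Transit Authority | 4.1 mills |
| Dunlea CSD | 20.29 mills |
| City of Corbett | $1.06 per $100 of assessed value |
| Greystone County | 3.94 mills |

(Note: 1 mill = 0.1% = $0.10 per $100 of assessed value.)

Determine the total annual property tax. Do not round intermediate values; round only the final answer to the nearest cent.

Assessed value = $1,484,300 × 0.91 = $1,350,713
Transit Authority: $1,350,713 × 0.0041 = $5,537.9233
Dunlea CSD: $1,350,713 × 0.02029 = $27,405.96677
City of Corbett: $1,350,713 × 0.0106 = $14,317.5578
Greystone County: $1,350,713 × 0.00394 = $5,321.80922
Total = $52,583.25709

$52,583.26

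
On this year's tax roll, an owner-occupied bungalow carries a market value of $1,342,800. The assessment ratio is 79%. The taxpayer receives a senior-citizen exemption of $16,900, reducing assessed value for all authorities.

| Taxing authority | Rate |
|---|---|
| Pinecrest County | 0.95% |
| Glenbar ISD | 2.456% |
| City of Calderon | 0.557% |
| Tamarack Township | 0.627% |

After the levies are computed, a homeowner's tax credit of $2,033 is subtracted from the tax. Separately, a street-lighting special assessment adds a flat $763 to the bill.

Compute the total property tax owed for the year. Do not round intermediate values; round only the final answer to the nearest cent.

Assessed value = $1,342,800 × 0.79 = $1,060,812
Taxable value = $1,060,812 − $16,900 = $1,043,912
Pinecrest County: $1,043,912 × 0.0095 = $9,917.164
Glenbar ISD: $1,043,912 × 0.02456 = $25,638.47872
City of Calderon: $1,043,912 × 0.00557 = $5,814.58984
Tamarack Township: $1,043,912 × 0.00627 = $6,545.32824
Levies subtotal = $47,915.5608
After credit = $47,915.5608 − $2,033 = $45,882.5608
Total = $45,882.5608 + $763 = $46,645.5608

$46,645.56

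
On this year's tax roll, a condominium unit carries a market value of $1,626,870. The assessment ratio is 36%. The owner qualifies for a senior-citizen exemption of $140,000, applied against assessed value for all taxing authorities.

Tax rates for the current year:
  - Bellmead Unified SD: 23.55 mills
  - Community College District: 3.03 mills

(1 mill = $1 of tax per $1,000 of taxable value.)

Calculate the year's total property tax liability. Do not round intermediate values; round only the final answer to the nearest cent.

Assessed value = $1,626,870 × 0.36 = $585,673.2
Taxable value = $585,673.2 − $140,000 = $445,673.2
Bellmead Unified SD: $445,673.2 × 0.02355 = $10,495.60386
Community College District: $445,673.2 × 0.00303 = $1,350.389796
Total = $10,495.60386 + $1,350.389796 = $11,845.993656

$11,845.99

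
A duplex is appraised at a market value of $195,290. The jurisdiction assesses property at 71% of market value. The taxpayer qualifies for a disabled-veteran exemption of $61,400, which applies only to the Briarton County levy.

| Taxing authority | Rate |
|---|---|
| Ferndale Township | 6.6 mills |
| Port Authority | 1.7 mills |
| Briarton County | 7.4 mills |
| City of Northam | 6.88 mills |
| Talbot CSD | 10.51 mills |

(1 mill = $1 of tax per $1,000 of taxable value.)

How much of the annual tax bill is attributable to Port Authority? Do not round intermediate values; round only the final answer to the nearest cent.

Assessed value = $195,290 × 0.71 = $138,655.9
Port Authority taxable value = $138,655.9 (exemption does not apply)
Port Authority levy = $138,655.9 × 0.0017 = $235.71503

$235.72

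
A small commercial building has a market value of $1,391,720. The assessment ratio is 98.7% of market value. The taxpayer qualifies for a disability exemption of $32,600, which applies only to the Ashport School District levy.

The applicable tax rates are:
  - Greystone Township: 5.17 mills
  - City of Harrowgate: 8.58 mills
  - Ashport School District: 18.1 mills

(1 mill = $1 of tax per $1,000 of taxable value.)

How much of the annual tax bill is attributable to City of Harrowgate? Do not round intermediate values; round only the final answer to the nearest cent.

$11,785.73

Assessed value = $1,391,720 × 0.987 = $1,373,627.64
City of Harrowgate taxable value = $1,373,627.64 (exemption does not apply)
City of Harrowgate levy = $1,373,627.64 × 0.00858 = $11,785.7251512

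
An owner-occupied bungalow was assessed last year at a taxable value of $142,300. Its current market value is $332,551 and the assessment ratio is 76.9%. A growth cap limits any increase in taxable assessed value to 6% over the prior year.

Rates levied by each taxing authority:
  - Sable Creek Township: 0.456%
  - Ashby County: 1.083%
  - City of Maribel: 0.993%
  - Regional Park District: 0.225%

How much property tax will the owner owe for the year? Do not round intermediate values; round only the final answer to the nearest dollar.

$4,159

Uncapped assessed value = $332,551 × 0.769 = $255,731.719
Cap limit = $142,300 × 1.06 = $150,838
Taxable assessed value = min($255,731.719, $150,838) = $150,838 (cap binds)
Sable Creek Township: $150,838 × 0.00456 = $687.82128
Ashby County: $150,838 × 0.01083 = $1,633.57554
City of Maribel: $150,838 × 0.00993 = $1,497.82134
Regional Park District: $150,838 × 0.00225 = $339.3855
Total = $4,158.60366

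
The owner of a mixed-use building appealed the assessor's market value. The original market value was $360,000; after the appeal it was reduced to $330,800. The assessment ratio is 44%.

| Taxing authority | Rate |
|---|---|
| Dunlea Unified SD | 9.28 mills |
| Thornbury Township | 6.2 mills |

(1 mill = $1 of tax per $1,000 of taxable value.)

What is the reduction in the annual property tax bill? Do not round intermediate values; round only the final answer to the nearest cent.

$198.89

Old assessed value = $360,000 × 0.44 = $158,400
New assessed value = $330,800 × 0.44 = $145,552
Combined rate = 0.00928 + 0.0062 = 0.01548
Old tax = $158,400 × 0.01548 = $2,452.032
New tax = $145,552 × 0.01548 = $2,253.14496
Reduction = $2,452.032 − $2,253.14496 = $198.88704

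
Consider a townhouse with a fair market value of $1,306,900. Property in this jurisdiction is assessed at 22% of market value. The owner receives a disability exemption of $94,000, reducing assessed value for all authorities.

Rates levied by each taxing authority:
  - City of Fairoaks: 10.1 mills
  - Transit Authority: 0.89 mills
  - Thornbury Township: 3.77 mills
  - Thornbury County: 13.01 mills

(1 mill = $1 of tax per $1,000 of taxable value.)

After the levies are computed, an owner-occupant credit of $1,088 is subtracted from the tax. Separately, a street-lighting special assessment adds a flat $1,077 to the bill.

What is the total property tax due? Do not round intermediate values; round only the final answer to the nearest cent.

$5,362.99

Assessed value = $1,306,900 × 0.22 = $287,518
Taxable value = $287,518 − $94,000 = $193,518
City of Fairoaks: $193,518 × 0.0101 = $1,954.5318
Transit Authority: $193,518 × 0.00089 = $172.23102
Thornbury Township: $193,518 × 0.00377 = $729.56286
Thornbury County: $193,518 × 0.01301 = $2,517.66918
Levies subtotal = $5,373.99486
After credit = $5,373.99486 − $1,088 = $4,285.99486
Total = $4,285.99486 + $1,077 = $5,362.99486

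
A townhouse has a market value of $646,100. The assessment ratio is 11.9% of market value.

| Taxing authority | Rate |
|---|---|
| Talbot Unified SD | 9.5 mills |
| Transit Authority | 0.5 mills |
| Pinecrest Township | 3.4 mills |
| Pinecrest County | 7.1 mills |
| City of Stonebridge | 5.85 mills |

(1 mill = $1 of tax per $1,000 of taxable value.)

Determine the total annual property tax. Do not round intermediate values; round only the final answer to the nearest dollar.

Assessed value = $646,100 × 0.119 = $76,885.9
Talbot Unified SD: $76,885.9 × 0.0095 = $730.41605
Transit Authority: $76,885.9 × 0.0005 = $38.44295
Pinecrest Township: $76,885.9 × 0.0034 = $261.41206
Pinecrest County: $76,885.9 × 0.0071 = $545.88989
City of Stonebridge: $76,885.9 × 0.00585 = $449.782515
Total = $730.41605 + $38.44295 + $261.41206 + $545.88989 + $449.782515 = $2,025.943465

$2,026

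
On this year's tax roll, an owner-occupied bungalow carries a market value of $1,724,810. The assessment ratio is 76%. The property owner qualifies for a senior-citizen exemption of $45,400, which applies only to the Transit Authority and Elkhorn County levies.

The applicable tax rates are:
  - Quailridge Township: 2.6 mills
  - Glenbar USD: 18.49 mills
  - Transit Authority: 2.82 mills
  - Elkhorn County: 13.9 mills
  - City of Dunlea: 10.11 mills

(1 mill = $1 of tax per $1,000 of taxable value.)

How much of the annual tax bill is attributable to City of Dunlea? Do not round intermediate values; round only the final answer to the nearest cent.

$13,252.75

Assessed value = $1,724,810 × 0.76 = $1,310,855.6
City of Dunlea taxable value = $1,310,855.6 (exemption does not apply)
City of Dunlea levy = $1,310,855.6 × 0.01011 = $13,252.750116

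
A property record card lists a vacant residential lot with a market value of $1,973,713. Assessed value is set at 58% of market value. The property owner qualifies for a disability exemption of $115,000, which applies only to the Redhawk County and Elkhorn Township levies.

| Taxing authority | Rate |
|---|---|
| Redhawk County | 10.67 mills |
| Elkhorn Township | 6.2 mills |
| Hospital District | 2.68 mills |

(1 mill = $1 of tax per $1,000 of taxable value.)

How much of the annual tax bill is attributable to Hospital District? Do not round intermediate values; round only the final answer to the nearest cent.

Assessed value = $1,973,713 × 0.58 = $1,144,753.54
Hospital District taxable value = $1,144,753.54 (exemption does not apply)
Hospital District levy = $1,144,753.54 × 0.00268 = $3,067.9394872

$3,067.94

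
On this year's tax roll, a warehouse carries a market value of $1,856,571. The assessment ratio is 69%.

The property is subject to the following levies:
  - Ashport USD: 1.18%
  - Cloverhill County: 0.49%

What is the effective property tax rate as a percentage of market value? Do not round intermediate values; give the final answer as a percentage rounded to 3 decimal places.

Assessed value = $1,856,571 × 0.69 = $1,281,033.99
Ashport USD: $1,281,033.99 × 0.0118 = $15,116.201082
Cloverhill County: $1,281,033.99 × 0.0049 = $6,277.066551
Total tax = $21,393.267633
Effective rate = $21,393.267633 ÷ $1,856,571 = 1.152% of market value

1.152%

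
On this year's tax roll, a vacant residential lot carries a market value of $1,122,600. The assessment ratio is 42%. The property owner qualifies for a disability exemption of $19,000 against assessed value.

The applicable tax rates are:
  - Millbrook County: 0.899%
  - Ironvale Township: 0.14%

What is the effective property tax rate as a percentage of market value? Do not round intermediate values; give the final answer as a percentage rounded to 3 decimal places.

Assessed value = $1,122,600 × 0.42 = $471,492
Taxable value = $471,492 − $19,000 = $452,492
Millbrook County: $452,492 × 0.00899 = $4,067.90308
Ironvale Township: $452,492 × 0.0014 = $633.4888
Total tax = $4,701.39188
Effective rate = $4,701.39188 ÷ $1,122,600 = 0.419% of market value

0.419%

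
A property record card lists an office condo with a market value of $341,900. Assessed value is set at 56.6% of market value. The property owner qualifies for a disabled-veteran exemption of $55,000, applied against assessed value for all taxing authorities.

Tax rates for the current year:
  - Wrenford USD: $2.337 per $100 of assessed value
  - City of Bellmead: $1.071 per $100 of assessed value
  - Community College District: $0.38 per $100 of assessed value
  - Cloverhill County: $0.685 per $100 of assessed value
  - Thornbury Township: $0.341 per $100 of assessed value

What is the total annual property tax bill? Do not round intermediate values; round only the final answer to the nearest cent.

Assessed value = $341,900 × 0.566 = $193,515.4
Taxable value = $193,515.4 − $55,000 = $138,515.4
Wrenford USD: $138,515.4 × 0.02337 = $3,237.104898
City of Bellmead: $138,515.4 × 0.01071 = $1,483.499934
Community College District: $138,515.4 × 0.0038 = $526.35852
Cloverhill County: $138,515.4 × 0.00685 = $948.83049
Thornbury Township: $138,515.4 × 0.00341 = $472.337514
Total = $3,237.104898 + $1,483.499934 + $526.35852 + $948.83049 + $472.337514 = $6,668.131356

$6,668.13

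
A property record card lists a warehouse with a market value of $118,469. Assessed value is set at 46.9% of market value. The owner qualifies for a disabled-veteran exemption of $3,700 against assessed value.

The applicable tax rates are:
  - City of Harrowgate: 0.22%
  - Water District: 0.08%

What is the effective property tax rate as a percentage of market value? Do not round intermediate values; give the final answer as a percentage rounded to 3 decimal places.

Assessed value = $118,469 × 0.469 = $55,561.961
Taxable value = $55,561.961 − $3,700 = $51,861.961
City of Harrowgate: $51,861.961 × 0.0022 = $114.0963142
Water District: $51,861.961 × 0.0008 = $41.4895688
Total tax = $155.585883
Effective rate = $155.585883 ÷ $118,469 = 0.131% of market value

0.131%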